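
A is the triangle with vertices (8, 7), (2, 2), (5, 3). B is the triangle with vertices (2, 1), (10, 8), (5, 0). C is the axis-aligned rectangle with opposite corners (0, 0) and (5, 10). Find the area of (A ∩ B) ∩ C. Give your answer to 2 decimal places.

0.36

The region (A ∩ B) ∩ C is the polygon with vertices (3.846,2.615), (5,3.625), (5,3).
By the shoelace formula its area is 0.36.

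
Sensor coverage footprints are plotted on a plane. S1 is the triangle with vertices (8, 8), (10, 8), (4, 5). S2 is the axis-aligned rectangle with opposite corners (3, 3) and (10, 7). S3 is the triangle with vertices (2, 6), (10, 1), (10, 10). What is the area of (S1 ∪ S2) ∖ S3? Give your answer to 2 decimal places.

4.76

|S1 ∪ S2| = 29.6667.
|(S1 ∪ S2) ∩ S3| = 24.9042.
|(S1 ∪ S2) ∖ S3| = 29.6667 − 24.9042 = 4.76.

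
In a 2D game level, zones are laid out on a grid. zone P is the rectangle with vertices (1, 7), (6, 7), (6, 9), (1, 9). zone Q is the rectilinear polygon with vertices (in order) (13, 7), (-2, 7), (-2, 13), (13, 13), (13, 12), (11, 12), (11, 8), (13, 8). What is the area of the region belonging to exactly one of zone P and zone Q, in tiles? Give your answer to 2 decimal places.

72.00

|zone P| = 10, |zone Q| = 82, |zone P∩zone Q| = 10.
|zone P △ zone Q| = |zone P| + |zone Q| − 2·|zone P∩zone Q| = 10 + 82 − 20 = 72.00.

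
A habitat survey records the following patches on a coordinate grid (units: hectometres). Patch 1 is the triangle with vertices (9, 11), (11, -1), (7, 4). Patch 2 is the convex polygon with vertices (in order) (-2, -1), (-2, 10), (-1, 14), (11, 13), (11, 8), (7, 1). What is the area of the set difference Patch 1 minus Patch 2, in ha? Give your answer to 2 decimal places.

8.27

|Patch 1| = 19, |Patch 1∩Patch 2| = 10.7258.
|Patch 1 ∖ Patch 2| = |Patch 1| − |Patch 1∩Patch 2| = 19 − 10.7258 = 8.27.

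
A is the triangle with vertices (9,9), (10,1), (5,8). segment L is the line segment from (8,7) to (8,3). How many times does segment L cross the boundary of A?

1

The segment meets the boundary at (8,3.8).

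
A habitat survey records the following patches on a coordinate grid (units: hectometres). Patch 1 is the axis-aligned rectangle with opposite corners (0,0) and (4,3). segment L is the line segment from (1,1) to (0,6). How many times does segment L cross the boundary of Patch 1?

The segment meets the boundary at (0.6,3).

1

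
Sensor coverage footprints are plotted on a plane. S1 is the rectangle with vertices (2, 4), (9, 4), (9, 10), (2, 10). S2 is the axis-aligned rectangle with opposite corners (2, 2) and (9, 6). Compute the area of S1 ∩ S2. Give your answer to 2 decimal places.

|S1∩S2|: x∈[2,9], y∈[4,6] → 7·2 = 14.

14.00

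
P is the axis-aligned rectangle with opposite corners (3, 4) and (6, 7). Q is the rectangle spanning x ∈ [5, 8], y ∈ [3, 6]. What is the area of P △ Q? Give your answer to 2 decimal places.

14.00

|P∩Q|: x∈[5,6], y∈[4,6] → 1·2 = 2.
|P △ Q| = |P| + |Q| − 2·|P∩Q| = 9 + 9 − 4 = 14.00.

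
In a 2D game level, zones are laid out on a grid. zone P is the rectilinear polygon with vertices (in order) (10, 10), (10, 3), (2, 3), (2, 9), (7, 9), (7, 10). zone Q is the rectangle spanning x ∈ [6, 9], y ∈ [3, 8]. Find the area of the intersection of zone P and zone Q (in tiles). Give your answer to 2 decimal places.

15.00

The intersection is the polygon with vertices (6,3), (6,8), (9,8), (9,3).
By the shoelace formula its area is 15.00.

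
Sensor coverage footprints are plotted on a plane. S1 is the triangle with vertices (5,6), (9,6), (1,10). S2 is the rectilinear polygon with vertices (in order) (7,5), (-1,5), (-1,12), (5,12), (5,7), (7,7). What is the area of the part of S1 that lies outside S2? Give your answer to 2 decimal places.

2.00

|S1| = 8, |S1∩S2| = 6.
|S1 ∖ S2| = |S1| − |S1∩S2| = 8 − 6 = 2.00.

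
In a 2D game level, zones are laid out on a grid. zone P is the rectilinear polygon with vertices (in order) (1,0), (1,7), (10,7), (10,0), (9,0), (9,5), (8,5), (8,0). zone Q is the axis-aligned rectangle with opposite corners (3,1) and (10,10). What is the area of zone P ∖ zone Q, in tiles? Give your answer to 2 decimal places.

20.00

|zone P| = 58, |zone P∩zone Q| = 38.
|zone P ∖ zone Q| = |zone P| − |zone P∩zone Q| = 58 − 38 = 20.00.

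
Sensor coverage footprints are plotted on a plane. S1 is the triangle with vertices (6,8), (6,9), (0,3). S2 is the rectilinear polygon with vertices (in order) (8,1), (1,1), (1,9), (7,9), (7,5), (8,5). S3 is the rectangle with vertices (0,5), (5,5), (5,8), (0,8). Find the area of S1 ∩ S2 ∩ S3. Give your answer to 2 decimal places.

1.68

The intersection is the polygon with vertices (2.4,5), (2,5), (5,8), (5,7.167).
By the shoelace formula its area is 1.68.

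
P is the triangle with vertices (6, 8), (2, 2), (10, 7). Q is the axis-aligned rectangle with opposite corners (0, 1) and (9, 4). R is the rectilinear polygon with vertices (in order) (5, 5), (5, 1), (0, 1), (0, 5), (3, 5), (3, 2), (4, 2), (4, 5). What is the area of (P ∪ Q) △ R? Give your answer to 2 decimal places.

|P ∪ Q| = 39.1333.
|(P ∪ Q) ∩ R| = 14.
|(P ∪ Q) △ R| = 39.1333 + 17 − 28 = 28.13.

28.13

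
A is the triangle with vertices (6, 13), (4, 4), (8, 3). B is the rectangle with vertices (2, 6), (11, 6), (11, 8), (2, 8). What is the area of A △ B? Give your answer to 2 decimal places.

|A| = 19, |B| = 18, |A∩B| = 5.0667.
|A △ B| = |A| + |B| − 2·|A∩B| = 19 + 18 − 10.1333 = 26.87.

26.87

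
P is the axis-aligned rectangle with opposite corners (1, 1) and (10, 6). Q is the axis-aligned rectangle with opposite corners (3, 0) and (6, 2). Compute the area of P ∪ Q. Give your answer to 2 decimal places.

By inclusion–exclusion:
Individual areas: |P| = 45, |Q| = 6.
|P∩Q|: x∈[3,6], y∈[1,2] → 3·1 = 3.
|P ∪ Q| = 51 − 3 = 48.00.

48.00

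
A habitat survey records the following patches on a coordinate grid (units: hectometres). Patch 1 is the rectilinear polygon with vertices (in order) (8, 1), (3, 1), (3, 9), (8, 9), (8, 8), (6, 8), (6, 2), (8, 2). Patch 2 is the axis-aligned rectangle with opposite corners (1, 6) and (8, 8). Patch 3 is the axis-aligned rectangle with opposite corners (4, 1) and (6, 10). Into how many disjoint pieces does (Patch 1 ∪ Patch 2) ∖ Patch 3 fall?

3

(Patch 1 ∪ Patch 2) ∖ Patch 3 splits into 3 disjoint pieces (area 12, area 6, area 2).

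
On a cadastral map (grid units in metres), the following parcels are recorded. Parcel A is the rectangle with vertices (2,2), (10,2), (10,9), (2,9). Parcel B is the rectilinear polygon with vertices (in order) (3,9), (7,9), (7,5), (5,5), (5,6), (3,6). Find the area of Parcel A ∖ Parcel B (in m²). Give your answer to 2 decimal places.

|Parcel A| = 56, |Parcel A∩Parcel B| = 14.
|Parcel A ∖ Parcel B| = |Parcel A| − |Parcel A∩Parcel B| = 56 − 14 = 42.00.

42.00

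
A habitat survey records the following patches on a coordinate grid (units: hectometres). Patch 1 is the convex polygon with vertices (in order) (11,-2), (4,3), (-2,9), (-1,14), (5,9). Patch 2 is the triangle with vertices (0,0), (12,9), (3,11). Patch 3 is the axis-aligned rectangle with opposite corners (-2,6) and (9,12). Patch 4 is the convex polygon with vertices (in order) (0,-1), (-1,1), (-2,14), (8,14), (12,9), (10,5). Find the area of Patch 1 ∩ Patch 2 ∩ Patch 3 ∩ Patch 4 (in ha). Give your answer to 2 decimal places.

The intersection is the polygon with vertices (5,9), (6.636,6), (1.636,6), (2.926,10.728).
By the shoelace formula its area is 13.52.

13.52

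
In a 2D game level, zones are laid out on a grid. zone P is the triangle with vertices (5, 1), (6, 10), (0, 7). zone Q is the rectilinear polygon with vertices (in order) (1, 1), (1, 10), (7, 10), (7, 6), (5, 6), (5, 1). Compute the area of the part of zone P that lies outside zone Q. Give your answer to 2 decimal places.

|zone P| = 25.5, |zone P∩zone Q| = 23.2611.
|zone P ∖ zone Q| = |zone P| − |zone P∩zone Q| = 25.5 − 23.2611 = 2.24.

2.24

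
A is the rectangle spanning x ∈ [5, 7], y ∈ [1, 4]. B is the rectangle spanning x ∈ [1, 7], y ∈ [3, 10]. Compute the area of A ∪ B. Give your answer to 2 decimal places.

By inclusion–exclusion:
Individual areas: |A| = 6, |B| = 42.
|A∩B|: x∈[5,7], y∈[3,4] → 2·1 = 2.
|A ∪ B| = 48 − 2 = 46.00.

46.00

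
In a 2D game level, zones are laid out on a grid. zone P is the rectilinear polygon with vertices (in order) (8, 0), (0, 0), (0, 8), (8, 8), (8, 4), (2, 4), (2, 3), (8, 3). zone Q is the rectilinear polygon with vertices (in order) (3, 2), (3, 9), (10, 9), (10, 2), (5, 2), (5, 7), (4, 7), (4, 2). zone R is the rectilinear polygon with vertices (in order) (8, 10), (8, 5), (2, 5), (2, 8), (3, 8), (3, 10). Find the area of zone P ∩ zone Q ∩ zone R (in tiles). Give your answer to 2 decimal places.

13.00

The intersection is the polygon with vertices (8,5), (5,5), (5,7), (4,7), (4,5), (3,5), (3,8), (8,8).
By the shoelace formula its area is 13.00.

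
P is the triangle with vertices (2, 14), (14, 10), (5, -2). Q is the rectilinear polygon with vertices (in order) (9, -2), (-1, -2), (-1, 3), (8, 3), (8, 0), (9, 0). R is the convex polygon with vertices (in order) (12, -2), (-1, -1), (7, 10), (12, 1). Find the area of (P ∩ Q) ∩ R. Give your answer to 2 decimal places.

11.21

The region (P ∩ Q) ∩ R is the polygon with vertices (4.062,3), (8,3), (8,2), (5.382,-1.491), (4.898,-1.454).
By the shoelace formula its area is 11.21.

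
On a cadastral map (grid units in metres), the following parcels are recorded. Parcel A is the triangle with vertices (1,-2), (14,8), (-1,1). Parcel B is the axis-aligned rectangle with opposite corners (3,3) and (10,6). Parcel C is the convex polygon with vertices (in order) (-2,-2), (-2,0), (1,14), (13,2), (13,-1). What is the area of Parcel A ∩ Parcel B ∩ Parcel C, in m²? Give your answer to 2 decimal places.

7.68

The intersection is the polygon with vertices (3.286,3), (9.227,5.773), (10,5), (10,4.923), (7.5,3).
By the shoelace formula its area is 7.68.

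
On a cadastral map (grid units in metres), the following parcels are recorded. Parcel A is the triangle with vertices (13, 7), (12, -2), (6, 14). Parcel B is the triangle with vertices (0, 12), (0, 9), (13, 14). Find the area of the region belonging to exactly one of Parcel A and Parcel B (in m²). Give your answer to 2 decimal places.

52.23

|Parcel A| = 35, |Parcel B| = 19.5, |Parcel A∩Parcel B| = 1.1328.
|Parcel A △ Parcel B| = |Parcel A| + |Parcel B| − 2·|Parcel A∩Parcel B| = 35 + 19.5 − 2.2655 = 52.23.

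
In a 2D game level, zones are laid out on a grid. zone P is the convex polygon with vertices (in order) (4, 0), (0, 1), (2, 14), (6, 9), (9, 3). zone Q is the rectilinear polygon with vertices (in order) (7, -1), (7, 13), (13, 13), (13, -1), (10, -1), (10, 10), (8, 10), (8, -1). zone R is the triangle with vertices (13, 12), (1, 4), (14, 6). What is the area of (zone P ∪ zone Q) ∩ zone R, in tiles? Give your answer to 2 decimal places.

|zone P ∪ zone Q| = 127.6.
|(zone P ∪ zone Q) ∩ zone R| = 28.53.

28.53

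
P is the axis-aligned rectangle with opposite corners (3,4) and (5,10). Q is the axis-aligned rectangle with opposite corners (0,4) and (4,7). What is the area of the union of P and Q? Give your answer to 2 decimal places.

21.00

By inclusion–exclusion:
Individual areas: |P| = 12, |Q| = 12.
|P∩Q|: x∈[3,4], y∈[4,7] → 1·3 = 3.
|P ∪ Q| = 24 − 3 = 21.00.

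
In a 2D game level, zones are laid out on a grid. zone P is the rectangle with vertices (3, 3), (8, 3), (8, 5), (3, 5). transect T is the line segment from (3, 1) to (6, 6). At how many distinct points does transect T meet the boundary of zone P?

2

The segment meets the boundary at (5.4,5), (4.2,3).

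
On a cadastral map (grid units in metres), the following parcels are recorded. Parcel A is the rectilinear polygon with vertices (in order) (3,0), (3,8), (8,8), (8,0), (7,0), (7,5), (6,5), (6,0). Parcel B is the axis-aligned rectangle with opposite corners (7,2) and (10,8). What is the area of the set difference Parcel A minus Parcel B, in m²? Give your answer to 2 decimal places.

|Parcel A| = 35, |Parcel A∩Parcel B| = 6.
|Parcel A ∖ Parcel B| = |Parcel A| − |Parcel A∩Parcel B| = 35 − 6 = 29.00.

29.00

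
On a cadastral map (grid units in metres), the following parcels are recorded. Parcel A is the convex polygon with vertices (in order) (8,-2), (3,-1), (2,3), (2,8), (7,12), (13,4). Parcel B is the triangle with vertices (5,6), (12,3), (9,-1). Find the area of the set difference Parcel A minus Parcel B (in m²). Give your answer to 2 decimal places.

81.16

|Parcel A| = 99.5, |Parcel A∩Parcel B| = 18.3432.
|Parcel A ∖ Parcel B| = |Parcel A| − |Parcel A∩Parcel B| = 99.5 − 18.3432 = 81.16.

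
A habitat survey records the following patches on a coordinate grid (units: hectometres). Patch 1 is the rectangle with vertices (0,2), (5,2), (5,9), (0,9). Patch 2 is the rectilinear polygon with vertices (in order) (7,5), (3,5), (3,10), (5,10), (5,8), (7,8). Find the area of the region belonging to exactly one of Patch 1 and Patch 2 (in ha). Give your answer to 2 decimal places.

|Patch 1| = 35, |Patch 2| = 16, |Patch 1∩Patch 2| = 8.
|Patch 1 △ Patch 2| = |Patch 1| + |Patch 2| − 2·|Patch 1∩Patch 2| = 35 + 16 − 16 = 35.00.

35.00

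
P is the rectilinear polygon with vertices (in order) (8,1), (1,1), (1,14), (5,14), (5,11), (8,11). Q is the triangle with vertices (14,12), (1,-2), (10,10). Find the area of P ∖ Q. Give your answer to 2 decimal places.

76.52

|P| = 82, |P∩Q| = 5.4785.
|P ∖ Q| = |P| − |P∩Q| = 82 − 5.4785 = 76.52.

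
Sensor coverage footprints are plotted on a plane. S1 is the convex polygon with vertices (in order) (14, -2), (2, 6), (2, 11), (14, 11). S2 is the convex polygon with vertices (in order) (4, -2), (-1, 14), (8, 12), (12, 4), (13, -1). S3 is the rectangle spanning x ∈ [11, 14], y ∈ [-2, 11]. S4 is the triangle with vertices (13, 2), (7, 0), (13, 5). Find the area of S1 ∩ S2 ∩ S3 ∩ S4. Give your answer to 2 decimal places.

2.76

The intersection is the polygon with vertices (12.438,1.812), (11,1.333), (11,3.333), (11.941,4.118), (12,4).
By the shoelace formula its area is 2.76.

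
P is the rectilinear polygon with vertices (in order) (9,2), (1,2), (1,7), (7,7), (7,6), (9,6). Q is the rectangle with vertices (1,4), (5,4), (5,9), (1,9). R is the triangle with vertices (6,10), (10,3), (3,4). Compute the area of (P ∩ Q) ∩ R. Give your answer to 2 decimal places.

3.75

The region (P ∩ Q) ∩ R is the polygon with vertices (5,7), (5,4), (3,4), (4.5,7).
By the shoelace formula its area is 3.75.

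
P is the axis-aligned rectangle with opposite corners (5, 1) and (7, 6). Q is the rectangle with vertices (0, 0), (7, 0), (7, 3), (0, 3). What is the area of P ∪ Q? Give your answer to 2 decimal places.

27.00

By inclusion–exclusion:
Individual areas: |P| = 10, |Q| = 21.
|P∩Q|: x∈[5,7], y∈[1,3] → 2·2 = 4.
|P ∪ Q| = 31 − 4 = 27.00.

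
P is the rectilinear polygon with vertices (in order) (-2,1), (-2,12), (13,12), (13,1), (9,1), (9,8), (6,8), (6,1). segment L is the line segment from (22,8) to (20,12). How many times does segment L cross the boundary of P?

0

The segment lies entirely outside P and never meets its boundary.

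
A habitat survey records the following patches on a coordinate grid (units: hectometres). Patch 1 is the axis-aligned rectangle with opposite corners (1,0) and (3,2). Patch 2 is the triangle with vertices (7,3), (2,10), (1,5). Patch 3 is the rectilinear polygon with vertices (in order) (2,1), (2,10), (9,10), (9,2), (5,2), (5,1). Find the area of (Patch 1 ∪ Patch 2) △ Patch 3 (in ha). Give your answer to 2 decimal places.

50.33

|Patch 1 ∪ Patch 2| = 20.
|(Patch 1 ∪ Patch 2) ∩ Patch 3| = 14.3333.
|(Patch 1 ∪ Patch 2) △ Patch 3| = 20 + 59 − 28.6667 = 50.33.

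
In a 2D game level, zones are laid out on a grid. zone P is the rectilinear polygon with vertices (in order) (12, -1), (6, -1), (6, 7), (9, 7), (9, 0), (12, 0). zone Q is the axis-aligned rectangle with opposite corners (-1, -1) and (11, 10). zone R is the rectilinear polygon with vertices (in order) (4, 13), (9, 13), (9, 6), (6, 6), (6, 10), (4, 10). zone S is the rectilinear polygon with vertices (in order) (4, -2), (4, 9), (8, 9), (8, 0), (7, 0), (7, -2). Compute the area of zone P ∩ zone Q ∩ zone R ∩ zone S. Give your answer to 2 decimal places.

The intersection is the polygon with vertices (8,7), (8,6), (6,6), (6,7).
By the shoelace formula its area is 2.00.

2.00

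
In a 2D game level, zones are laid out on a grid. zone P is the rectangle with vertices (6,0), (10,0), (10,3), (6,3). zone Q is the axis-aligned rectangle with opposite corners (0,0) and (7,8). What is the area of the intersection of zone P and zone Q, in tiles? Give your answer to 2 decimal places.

3.00

|zone P∩zone Q|: x∈[6,7], y∈[0,3] → 1·3 = 3.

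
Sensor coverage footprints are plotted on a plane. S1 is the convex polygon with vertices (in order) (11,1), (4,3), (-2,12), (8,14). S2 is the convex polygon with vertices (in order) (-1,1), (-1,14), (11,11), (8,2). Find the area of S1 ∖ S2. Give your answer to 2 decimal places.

15.52

|S1| = 93.5, |S1∩S2| = 77.9833.
|S1 ∖ S2| = |S1| − |S1∩S2| = 93.5 − 77.9833 = 15.52.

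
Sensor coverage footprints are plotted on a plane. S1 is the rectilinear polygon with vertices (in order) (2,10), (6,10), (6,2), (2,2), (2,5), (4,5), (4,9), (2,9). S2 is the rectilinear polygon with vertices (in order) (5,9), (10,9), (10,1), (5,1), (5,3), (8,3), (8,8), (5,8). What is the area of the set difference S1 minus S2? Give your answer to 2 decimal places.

|S1| = 24, |S1∩S2| = 2.
|S1 ∖ S2| = |S1| − |S1∩S2| = 24 − 2 = 22.00.

22.00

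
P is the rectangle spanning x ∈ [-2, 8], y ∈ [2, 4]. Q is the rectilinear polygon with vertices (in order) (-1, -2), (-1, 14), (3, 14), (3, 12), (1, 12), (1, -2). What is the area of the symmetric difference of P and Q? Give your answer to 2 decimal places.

|P| = 20, |Q| = 36, |P∩Q| = 4.
|P △ Q| = |P| + |Q| − 2·|P∩Q| = 20 + 36 − 8 = 48.00.

48.00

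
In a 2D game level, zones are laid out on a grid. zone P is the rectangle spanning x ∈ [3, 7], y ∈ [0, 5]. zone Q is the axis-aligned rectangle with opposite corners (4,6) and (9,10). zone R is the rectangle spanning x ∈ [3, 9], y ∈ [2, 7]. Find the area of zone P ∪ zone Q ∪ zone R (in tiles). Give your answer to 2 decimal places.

53.00

By inclusion–exclusion:
Individual areas: |zone P| = 20, |zone Q| = 20, |zone R| = 30.
|zone P∩zone Q| = 0 (no overlap).
|zone P∩zone R|: x∈[3,7], y∈[2,5] → 4·3 = 12.
|zone Q∩zone R|: x∈[4,9], y∈[6,7] → 5·1 = 5.
|zone P∩zone Q∩zone R| = 0.
|zone P ∪ zone Q ∪ zone R| = 70 − 17 + 0 = 53.00.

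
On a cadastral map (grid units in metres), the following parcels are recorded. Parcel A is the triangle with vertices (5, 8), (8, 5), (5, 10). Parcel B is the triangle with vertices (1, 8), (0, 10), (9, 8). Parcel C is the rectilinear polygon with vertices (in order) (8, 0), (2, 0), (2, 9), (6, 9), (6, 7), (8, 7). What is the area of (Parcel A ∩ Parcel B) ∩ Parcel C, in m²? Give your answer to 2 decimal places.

The region (Parcel A ∩ Parcel B) ∩ Parcel C is the polygon with vertices (5,8), (5,8.889), (5.769,8.718), (6,8.333), (6,8).
By the shoelace formula its area is 0.74.

0.74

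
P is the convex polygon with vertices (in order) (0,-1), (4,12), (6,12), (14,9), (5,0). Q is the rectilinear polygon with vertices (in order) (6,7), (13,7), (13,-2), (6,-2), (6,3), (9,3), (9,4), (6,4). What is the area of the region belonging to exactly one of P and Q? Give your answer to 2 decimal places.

|P| = 92, |Q| = 60, |P∩Q| = 15.5.
|P △ Q| = |P| + |Q| − 2·|P∩Q| = 92 + 60 − 31 = 121.00.

121.00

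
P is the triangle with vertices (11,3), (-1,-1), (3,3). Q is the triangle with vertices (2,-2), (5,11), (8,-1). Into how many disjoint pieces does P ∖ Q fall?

P ∖ Q splits into 2 disjoint pieces (area 2.4615, area 4.8846).

2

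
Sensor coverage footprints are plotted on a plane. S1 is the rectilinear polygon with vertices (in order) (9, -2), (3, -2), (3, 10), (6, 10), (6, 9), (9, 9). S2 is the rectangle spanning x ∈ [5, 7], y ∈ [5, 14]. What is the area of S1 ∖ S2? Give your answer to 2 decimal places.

|S1| = 69, |S1∩S2| = 9.
|S1 ∖ S2| = |S1| − |S1∩S2| = 69 − 9 = 60.00.

60.00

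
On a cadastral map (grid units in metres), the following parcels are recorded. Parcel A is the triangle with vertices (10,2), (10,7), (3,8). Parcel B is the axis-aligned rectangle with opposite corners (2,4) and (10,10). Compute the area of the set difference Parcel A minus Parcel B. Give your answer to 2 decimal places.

|Parcel A| = 17.5, |Parcel A∩Parcel B| = 15.1667.
|Parcel A ∖ Parcel B| = |Parcel A| − |Parcel A∩Parcel B| = 17.5 − 15.1667 = 2.33.

2.33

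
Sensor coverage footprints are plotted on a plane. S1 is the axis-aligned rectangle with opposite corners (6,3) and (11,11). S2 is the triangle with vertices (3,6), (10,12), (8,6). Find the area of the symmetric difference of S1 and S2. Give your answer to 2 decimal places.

|S1| = 40, |S2| = 15, |S1∩S2| = 10.7262.
|S1 △ S2| = |S1| + |S2| − 2·|S1∩S2| = 40 + 15 − 21.4524 = 33.55.

33.55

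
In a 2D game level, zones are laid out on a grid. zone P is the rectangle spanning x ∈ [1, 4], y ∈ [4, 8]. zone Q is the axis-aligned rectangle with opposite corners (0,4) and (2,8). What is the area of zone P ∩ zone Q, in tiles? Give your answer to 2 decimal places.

4.00

|zone P∩zone Q|: x∈[1,2], y∈[4,8] → 1·4 = 4.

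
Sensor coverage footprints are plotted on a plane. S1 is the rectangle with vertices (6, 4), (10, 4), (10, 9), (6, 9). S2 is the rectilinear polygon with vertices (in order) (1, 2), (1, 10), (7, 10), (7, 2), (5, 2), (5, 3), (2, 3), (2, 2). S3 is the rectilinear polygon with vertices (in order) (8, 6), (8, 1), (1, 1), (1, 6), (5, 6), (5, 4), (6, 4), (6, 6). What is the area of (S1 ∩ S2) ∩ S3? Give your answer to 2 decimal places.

The region (S1 ∩ S2) ∩ S3 is the polygon with vertices (6,6), (7,6), (7,4), (6,4).
By the shoelace formula its area is 2.00.

2.00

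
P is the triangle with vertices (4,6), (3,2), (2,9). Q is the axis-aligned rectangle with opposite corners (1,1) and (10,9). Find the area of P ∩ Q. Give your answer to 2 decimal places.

5.50

The intersection is the polygon with vertices (3,2), (2,9), (4,6).
By the shoelace formula its area is 5.50.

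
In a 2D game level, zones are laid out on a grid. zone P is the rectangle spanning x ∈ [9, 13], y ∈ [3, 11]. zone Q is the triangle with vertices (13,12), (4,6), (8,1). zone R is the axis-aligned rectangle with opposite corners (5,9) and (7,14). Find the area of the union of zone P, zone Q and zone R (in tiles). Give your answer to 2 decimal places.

64.76

By inclusion–exclusion:
Individual areas: |zone P| = 32, |zone Q| = 34.5, |zone R| = 10.
|zone P∩zone Q| = 11.7439.
|zone P∩zone R| = 0 (no overlap).
|zone Q∩zone R| = 0.
|zone P∩zone Q∩zone R| = 0.
|zone P ∪ zone Q ∪ zone R| = 76.5 − 11.7439 + 0 = 64.76.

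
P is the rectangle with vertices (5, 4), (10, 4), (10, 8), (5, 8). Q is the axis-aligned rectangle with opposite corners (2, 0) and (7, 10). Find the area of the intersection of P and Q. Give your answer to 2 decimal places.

8.00

|P∩Q|: x∈[5,7], y∈[4,8] → 2·4 = 8.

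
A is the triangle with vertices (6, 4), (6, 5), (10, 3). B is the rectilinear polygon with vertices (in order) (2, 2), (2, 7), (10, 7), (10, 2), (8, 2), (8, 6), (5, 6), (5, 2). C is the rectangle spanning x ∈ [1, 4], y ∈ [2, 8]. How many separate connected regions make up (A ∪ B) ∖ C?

(A ∪ B) ∖ C is a single connected region.

1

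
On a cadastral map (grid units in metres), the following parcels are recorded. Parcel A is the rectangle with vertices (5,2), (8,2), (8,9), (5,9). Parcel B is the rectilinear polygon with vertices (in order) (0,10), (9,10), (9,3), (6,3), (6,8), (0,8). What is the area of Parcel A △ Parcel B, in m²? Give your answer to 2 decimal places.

28.00

|Parcel A| = 21, |Parcel B| = 33, |Parcel A∩Parcel B| = 13.
|Parcel A △ Parcel B| = |Parcel A| + |Parcel B| − 2·|Parcel A∩Parcel B| = 21 + 33 − 26 = 28.00.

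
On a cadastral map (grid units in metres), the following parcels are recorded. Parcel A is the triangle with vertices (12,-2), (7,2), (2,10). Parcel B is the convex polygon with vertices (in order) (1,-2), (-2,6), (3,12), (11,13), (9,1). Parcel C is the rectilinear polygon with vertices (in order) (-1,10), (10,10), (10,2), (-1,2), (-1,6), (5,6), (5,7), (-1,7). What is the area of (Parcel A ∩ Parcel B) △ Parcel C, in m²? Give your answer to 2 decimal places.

|Parcel A ∩ Parcel B| = 8.0718.
|(Parcel A ∩ Parcel B) ∩ Parcel C| = 6.0042.
|(Parcel A ∩ Parcel B) △ Parcel C| = 8.0718 + 82 − 12.0083 = 78.06.

78.06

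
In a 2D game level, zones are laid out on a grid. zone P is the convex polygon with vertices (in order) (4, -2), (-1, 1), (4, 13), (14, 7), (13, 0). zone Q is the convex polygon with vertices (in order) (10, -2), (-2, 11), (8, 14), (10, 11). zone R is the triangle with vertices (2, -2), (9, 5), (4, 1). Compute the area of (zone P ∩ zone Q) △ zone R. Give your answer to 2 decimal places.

|zone P ∩ zone Q| = 69.3582.
|(zone P ∩ zone Q) ∩ zone R| = 0.8922.
|(zone P ∩ zone Q) △ zone R| = 69.3582 + 3.5 − 1.7844 = 71.07.

71.07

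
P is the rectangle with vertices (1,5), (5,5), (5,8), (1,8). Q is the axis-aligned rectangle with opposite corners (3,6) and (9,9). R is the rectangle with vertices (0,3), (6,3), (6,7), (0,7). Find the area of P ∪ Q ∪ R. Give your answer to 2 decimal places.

41.00

By inclusion–exclusion:
Individual areas: |P| = 12, |Q| = 18, |R| = 24.
|P∩Q|: x∈[3,5], y∈[6,8] → 2·2 = 4.
|P∩R|: x∈[1,5], y∈[5,7] → 4·2 = 8.
|Q∩R|: x∈[3,6], y∈[6,7] → 3·1 = 3.
|P∩Q∩R| = 2.
|P ∪ Q ∪ R| = 54 − 15 + 2 = 41.00.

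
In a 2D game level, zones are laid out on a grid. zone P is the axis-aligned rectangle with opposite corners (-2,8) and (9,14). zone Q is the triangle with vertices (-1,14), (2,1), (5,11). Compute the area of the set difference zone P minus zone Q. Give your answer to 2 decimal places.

|zone P| = 66, |zone P∩zone Q| = 21.4962.
|zone P ∖ zone Q| = |zone P| − |zone P∩zone Q| = 66 − 21.4962 = 44.50.

44.50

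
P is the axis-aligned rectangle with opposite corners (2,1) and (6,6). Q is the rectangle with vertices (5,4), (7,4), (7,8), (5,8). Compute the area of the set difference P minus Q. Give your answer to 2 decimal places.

18.00

|P∩Q|: x∈[5,6], y∈[4,6] → 1·2 = 2.
|P| = 20.
|P ∖ Q| = |P| − |P∩Q| = 20 − 2 = 18.00.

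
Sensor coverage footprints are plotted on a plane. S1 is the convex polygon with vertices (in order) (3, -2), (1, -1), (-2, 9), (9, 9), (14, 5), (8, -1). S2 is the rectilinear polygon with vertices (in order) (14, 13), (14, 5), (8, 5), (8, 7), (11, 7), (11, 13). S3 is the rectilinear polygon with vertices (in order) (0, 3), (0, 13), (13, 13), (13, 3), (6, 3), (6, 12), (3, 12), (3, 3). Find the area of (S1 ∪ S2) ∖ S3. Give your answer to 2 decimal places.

75.00

|S1 ∪ S2| = 140.9.
|(S1 ∪ S2) ∩ S3| = 65.9.
|(S1 ∪ S2) ∖ S3| = 140.9 − 65.9 = 75.00.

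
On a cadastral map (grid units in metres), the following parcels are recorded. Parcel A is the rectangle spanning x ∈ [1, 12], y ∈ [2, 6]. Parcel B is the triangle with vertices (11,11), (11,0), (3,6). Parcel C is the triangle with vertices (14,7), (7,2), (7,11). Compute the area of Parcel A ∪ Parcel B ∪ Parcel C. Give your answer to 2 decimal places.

By inclusion–exclusion:
Individual areas: |Parcel A| = 44, |Parcel B| = 44, |Parcel C| = 31.5.
|Parcel A∩Parcel B| = 21.3333.
|Parcel A∩Parcel C| = 11.0714.
|Parcel B∩Parcel C| = 22.7609.
|Parcel A∩Parcel B∩Parcel C| = 9.9443.
|Parcel A ∪ Parcel B ∪ Parcel C| = 119.5 − 55.1656 + 9.9443 = 74.28.

74.28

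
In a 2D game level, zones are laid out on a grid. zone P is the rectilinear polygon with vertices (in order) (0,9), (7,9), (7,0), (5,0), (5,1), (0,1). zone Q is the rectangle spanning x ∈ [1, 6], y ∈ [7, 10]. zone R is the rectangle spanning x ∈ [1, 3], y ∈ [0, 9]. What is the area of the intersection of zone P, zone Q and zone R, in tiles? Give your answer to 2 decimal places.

4.00

The intersection is the polygon with vertices (1,7), (1,9), (3,9), (3,7).
By the shoelace formula its area is 4.00.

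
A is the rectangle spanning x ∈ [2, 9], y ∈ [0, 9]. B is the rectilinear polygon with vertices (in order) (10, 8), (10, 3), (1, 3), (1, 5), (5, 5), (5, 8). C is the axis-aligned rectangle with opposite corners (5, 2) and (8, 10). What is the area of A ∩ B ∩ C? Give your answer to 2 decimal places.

15.00

The intersection is the polygon with vertices (5,3), (5,5), (5,8), (8,8), (8,3).
By the shoelace formula its area is 15.00.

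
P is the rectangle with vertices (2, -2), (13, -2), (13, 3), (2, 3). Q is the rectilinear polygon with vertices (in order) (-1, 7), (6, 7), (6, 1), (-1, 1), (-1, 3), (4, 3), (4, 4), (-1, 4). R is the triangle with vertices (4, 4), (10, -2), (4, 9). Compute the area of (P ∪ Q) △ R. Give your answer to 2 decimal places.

|P ∪ Q| = 84.
|(P ∪ Q) ∩ R| = 12.4242.
|(P ∪ Q) △ R| = 84 + 15 − 24.8485 = 74.15.

74.15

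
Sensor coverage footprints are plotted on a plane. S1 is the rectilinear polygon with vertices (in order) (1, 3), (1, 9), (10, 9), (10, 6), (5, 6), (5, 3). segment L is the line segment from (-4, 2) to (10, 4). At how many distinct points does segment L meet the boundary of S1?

The segment meets the boundary at (5,3.286), (3,3).

2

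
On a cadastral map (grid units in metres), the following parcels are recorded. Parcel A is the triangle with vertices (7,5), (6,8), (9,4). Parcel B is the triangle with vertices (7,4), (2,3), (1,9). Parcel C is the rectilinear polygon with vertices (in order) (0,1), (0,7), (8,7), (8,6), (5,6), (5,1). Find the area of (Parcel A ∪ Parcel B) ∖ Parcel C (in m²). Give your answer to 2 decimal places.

|Parcel A ∪ Parcel B| = 18.
|(Parcel A ∪ Parcel B) ∩ Parcel C| = 11.9917.
|(Parcel A ∪ Parcel B) ∖ Parcel C| = 18 − 11.9917 = 6.01.

6.01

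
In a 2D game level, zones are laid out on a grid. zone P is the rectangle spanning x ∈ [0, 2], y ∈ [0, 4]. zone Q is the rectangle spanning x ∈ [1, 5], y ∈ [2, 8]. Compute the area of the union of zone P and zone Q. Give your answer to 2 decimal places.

By inclusion–exclusion:
Individual areas: |zone P| = 8, |zone Q| = 24.
|zone P∩zone Q|: x∈[1,2], y∈[2,4] → 1·2 = 2.
|zone P ∪ zone Q| = 32 − 2 = 30.00.

30.00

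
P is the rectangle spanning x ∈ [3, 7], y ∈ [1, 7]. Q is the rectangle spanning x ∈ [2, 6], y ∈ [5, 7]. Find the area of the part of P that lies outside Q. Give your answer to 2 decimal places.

|P∩Q|: x∈[3,6], y∈[5,7] → 3·2 = 6.
|P| = 24.
|P ∖ Q| = |P| − |P∩Q| = 24 − 6 = 18.00.

18.00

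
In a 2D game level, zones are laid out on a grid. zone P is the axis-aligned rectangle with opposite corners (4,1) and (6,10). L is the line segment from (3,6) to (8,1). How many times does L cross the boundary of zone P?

2

The segment meets the boundary at (6,3), (4,5).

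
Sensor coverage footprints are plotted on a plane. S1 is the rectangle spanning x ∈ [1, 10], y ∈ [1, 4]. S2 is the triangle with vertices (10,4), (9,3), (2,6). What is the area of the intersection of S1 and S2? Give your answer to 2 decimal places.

The intersection is the polygon with vertices (10,4), (9,3), (6.667,4).
By the shoelace formula its area is 1.67.

1.67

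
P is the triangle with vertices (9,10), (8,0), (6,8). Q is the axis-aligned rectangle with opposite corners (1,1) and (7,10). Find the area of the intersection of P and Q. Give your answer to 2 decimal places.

The intersection is the polygon with vertices (6,8), (7,8.667), (7,4).
By the shoelace formula its area is 2.33.

2.33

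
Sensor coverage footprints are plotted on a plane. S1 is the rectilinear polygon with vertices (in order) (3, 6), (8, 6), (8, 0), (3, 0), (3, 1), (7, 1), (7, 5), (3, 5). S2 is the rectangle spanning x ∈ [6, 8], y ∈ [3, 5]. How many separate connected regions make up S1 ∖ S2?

S1 ∖ S2 splits into 2 disjoint pieces (area 5, area 7).

2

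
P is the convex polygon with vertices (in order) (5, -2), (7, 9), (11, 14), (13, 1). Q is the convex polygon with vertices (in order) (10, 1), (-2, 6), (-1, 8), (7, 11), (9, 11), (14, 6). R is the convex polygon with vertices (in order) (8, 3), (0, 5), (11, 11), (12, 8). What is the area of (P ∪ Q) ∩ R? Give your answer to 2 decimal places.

The region (P ∪ Q) ∩ R is the polygon with vertices (0.173,5.095), (11,11), (11.857,8.429), (11.909,8.091), (12,8), (8,3), (1,4.75).
By the shoelace formula its area is 43.42.

43.42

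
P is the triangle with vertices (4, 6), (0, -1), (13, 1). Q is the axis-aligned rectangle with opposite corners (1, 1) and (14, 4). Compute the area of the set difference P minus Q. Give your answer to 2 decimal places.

16.60

|P| = 41.5, |P∩Q| = 24.9.
|P ∖ Q| = |P| − |P∩Q| = 41.5 − 24.9 = 16.60.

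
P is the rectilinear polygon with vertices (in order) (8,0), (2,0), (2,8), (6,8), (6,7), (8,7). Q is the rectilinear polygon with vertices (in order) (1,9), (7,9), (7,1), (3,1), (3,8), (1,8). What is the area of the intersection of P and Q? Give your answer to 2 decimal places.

27.00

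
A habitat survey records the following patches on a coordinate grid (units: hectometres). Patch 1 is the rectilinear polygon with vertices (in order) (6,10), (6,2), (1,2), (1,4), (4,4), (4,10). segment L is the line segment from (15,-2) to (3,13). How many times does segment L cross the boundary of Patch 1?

2

The segment meets the boundary at (6,9.25), (5.4,10).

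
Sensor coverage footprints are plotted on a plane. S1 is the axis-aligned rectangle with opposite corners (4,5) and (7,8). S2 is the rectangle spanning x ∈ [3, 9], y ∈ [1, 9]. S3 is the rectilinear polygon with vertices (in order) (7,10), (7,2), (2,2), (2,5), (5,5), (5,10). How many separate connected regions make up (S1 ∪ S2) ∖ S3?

2

(S1 ∪ S2) ∖ S3 splits into 2 disjoint pieces (area 20, area 8).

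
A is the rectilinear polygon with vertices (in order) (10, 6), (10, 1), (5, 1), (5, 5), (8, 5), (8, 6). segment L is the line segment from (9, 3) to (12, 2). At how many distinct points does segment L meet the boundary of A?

The segment meets the boundary at (10,2.667).

1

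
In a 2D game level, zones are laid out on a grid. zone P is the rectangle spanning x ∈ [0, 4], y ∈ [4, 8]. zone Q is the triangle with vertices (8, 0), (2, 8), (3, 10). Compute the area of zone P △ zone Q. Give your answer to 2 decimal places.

20.67

|zone P| = 16, |zone Q| = 10, |zone P∩zone Q| = 2.6667.
|zone P △ zone Q| = |zone P| + |zone Q| − 2·|zone P∩zone Q| = 16 + 10 − 5.3333 = 20.67.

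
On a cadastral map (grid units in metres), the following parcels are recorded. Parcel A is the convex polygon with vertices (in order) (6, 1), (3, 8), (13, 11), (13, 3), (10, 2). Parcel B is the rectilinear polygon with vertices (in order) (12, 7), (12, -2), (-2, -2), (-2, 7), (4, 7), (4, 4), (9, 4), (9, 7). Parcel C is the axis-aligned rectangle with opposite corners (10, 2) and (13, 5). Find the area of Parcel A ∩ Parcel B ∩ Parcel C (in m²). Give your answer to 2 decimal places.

5.33

The intersection is the polygon with vertices (12,2.667), (10,2), (10,5), (12,5).
By the shoelace formula its area is 5.33.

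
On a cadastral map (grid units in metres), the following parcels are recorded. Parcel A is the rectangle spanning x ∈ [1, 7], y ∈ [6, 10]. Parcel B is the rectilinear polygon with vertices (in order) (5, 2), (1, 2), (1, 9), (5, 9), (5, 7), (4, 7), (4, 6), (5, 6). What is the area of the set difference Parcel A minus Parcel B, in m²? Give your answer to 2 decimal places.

|Parcel A| = 24, |Parcel A∩Parcel B| = 11.
|Parcel A ∖ Parcel B| = |Parcel A| − |Parcel A∩Parcel B| = 24 − 11 = 13.00.

13.00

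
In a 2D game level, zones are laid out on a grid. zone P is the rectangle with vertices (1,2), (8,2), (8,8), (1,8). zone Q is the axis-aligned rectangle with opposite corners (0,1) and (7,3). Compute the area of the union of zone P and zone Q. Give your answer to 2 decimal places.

By inclusion–exclusion:
Individual areas: |zone P| = 42, |zone Q| = 14.
|zone P∩zone Q|: x∈[1,7], y∈[2,3] → 6·1 = 6.
|zone P ∪ zone Q| = 56 − 6 = 50.00.

50.00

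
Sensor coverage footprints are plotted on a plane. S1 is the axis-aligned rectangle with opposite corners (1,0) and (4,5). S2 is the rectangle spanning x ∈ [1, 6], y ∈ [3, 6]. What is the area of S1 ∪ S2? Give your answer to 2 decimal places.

By inclusion–exclusion:
Individual areas: |S1| = 15, |S2| = 15.
|S1∩S2|: x∈[1,4], y∈[3,5] → 3·2 = 6.
|S1 ∪ S2| = 30 − 6 = 24.00.

24.00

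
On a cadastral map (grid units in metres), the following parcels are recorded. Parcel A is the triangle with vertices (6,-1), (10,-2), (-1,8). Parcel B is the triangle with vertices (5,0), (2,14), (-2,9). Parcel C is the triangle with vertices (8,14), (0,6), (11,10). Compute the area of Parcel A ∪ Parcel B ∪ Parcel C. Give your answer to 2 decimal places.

68.73

By inclusion–exclusion:
Individual areas: |Parcel A| = 14.5, |Parcel B| = 35.5, |Parcel C| = 28.
|Parcel A∩Parcel B| = 5.9291.
|Parcel A∩Parcel C| = 0.1128.
|Parcel B∩Parcel C| = 3.3381.
|Parcel A∩Parcel B∩Parcel C| = 0.1128.
|Parcel A ∪ Parcel B ∪ Parcel C| = 78 − 9.3801 + 0.1128 = 68.73.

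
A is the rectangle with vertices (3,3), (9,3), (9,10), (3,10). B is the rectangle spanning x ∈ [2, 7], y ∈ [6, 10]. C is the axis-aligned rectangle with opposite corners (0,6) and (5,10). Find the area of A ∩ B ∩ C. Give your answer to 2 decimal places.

The intersection is the polygon with vertices (3,6), (3,10), (5,10), (5,6).
By the shoelace formula its area is 8.00.

8.00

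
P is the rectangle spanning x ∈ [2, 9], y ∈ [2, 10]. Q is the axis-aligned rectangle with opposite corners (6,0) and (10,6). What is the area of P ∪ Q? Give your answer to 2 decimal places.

By inclusion–exclusion:
Individual areas: |P| = 56, |Q| = 24.
|P∩Q|: x∈[6,9], y∈[2,6] → 3·4 = 12.
|P ∪ Q| = 80 − 12 = 68.00.

68.00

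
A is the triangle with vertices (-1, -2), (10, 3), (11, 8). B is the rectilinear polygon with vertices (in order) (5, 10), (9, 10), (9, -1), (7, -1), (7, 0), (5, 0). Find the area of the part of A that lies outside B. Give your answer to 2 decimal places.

|A| = 25, |A∩B| = 12.1212.
|A ∖ B| = |A| − |A∩B| = 25 − 12.1212 = 12.88.

12.88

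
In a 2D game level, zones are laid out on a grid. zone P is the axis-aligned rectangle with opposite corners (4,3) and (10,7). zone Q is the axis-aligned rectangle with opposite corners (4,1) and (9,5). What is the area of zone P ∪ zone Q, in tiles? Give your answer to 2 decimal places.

34.00

By inclusion–exclusion:
Individual areas: |zone P| = 24, |zone Q| = 20.
|zone P∩zone Q|: x∈[4,9], y∈[3,5] → 5·2 = 10.
|zone P ∪ zone Q| = 44 − 10 = 34.00.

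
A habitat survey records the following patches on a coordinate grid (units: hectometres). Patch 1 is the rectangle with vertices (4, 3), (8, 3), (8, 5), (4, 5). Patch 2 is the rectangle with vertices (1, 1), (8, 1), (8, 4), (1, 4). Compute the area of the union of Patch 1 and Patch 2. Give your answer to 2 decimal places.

By inclusion–exclusion:
Individual areas: |Patch 1| = 8, |Patch 2| = 21.
|Patch 1∩Patch 2|: x∈[4,8], y∈[3,4] → 4·1 = 4.
|Patch 1 ∪ Patch 2| = 29 − 4 = 25.00.

25.00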